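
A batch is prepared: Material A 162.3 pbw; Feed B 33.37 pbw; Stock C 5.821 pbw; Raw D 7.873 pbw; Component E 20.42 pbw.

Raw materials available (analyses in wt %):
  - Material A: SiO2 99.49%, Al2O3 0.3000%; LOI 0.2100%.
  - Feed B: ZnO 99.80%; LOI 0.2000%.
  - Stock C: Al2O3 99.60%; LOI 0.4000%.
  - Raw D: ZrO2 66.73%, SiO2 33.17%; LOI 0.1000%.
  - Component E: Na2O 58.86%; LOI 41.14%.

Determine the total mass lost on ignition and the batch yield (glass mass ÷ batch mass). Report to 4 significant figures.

LOI loss = 8.840 pbw; glass = 220.9 pbw; yield = 96.15%

Every computation runs at exact precision at every stage; mid-chain values are rounded off to 4 significant figures when quoted; exactly one rounding lands on every reported figure; the derived quantities are carried at exact precision (totals, ignition loss, the five compositions, net glass mass, the yield) starting from the weights for 220.9 pbw of glass, as written in question or answer.
LOI of each material in turn:
  Material A: 162.3 × 0.002100 = 0.3408 pbw
  Feed B: 33.37 × 0.002000 = 0.06674 pbw
  Stock C: 5.821 × 0.004000 = 0.02328 pbw
  Raw D: 7.873 × 0.001000 = 0.007873 pbw
  Component E: 20.42 × 0.4114 = 8.401 pbw
Total LOI = 8.840 pbw
Glass = batch − LOI = 229.8 − 8.840 = 220.9 pbw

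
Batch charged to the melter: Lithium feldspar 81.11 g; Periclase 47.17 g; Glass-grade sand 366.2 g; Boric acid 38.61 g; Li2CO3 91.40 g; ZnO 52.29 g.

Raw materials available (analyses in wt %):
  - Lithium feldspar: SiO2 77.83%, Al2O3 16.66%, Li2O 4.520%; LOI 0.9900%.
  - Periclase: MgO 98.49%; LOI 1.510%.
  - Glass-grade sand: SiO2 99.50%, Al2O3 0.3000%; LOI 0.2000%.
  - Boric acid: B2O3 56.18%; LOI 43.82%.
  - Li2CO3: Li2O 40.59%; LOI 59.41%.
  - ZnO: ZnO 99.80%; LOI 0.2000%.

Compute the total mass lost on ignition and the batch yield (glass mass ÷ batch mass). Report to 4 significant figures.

Working values are printed (rounded to 4 significant figures) as written — the working math carries full float precision at every stage — every reported result receives exactly one rounding. All derived quantities, which include the yield, glass mass, LOI, the totals, six oxide percentages, are rebuilt at full precision, as quoted within the question or the answer, starting from the weights at 603.2 g of glass.
Ignition loss by material:
  Lithium feldspar: 81.11 × 0.009900 = 0.8030 g
  Periclase: 47.17 × 0.01510 = 0.7123 g
  Glass-grade sand: 366.2 × 0.002000 = 0.7324 g
  Boric acid: 38.61 × 0.4382 = 16.92 g
  Li2CO3: 91.40 × 0.5941 = 54.30 g
  ZnO: 52.29 × 0.002000 = 0.1046 g
Total LOI = 73.57 g
Glass = batch − LOI = 676.8 − 73.57 = 603.2 g

LOI loss = 73.57 g; glass = 603.2 g; yield = 89.13%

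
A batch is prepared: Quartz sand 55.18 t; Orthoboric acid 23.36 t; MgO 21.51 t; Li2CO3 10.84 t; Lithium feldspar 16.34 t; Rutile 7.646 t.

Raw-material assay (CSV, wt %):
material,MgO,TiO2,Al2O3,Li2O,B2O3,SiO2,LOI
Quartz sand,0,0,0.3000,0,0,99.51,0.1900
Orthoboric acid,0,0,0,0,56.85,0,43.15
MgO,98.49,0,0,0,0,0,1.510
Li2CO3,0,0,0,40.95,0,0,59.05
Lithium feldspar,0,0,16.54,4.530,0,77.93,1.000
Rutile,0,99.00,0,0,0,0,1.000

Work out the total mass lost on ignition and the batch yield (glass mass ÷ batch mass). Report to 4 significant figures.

LOI loss = 17.15 t; glass = 117.7 t; yield = 87.28%

Values along the way are shown (rounded to four significant figures) alongside each step — the working math holds full precision through the solve — every reported number takes exactly one rounding; derived quantities, which include the yield, net glass mass, the six compositions, the totals, ignition loss, are recomputed at full float precision, as given in problem or answer, from the batch weights per 117.7 t of glass.
Ignition loss by material:
  Quartz sand: 55.18 × 0.001900 = 0.1048 t
  Orthoboric acid: 23.36 × 0.4315 = 10.08 t
  MgO: 21.51 × 0.01510 = 0.3248 t
  Li2CO3: 10.84 × 0.5905 = 6.401 t
  Lithium feldspar: 16.34 × 0.01000 = 0.1634 t
  Rutile: 7.646 × 0.01000 = 0.07646 t
Total LOI = 17.15 t
Glass = batch − LOI = 134.9 − 17.15 = 117.7 t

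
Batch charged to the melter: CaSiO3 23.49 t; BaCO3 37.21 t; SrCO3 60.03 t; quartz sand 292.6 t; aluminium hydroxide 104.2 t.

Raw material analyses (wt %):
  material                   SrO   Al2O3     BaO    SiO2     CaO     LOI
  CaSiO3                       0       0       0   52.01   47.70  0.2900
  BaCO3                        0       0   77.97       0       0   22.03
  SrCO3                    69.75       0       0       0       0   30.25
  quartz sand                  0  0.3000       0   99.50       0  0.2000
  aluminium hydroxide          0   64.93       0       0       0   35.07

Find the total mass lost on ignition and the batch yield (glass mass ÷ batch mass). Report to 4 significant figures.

LOI loss = 63.55 t; glass = 454.0 t; yield = 87.72%

The intermediate values are shown, rounded to four significant figures, in the working — every computation carries full precision at all times; every reported value includes exactly one rounding. The derived quantities, which include ignition loss, net glass mass, yield, totals, five oxide percentages, are recomputed in full float precision, exactly as printed in the problem or the answer, from the batch weights at 454.0 t of glass.
LOI of each material in turn:
  CaSiO3: 23.49 × 0.002900 = 0.06812 t
  BaCO3: 37.21 × 0.2203 = 8.197 t
  SrCO3: 60.03 × 0.3025 = 18.16 t
  quartz sand: 292.6 × 0.002000 = 0.5852 t
  aluminium hydroxide: 104.2 × 0.3507 = 36.54 t
Total LOI = 63.55 t
Glass = batch − LOI = 517.5 − 63.55 = 454.0 t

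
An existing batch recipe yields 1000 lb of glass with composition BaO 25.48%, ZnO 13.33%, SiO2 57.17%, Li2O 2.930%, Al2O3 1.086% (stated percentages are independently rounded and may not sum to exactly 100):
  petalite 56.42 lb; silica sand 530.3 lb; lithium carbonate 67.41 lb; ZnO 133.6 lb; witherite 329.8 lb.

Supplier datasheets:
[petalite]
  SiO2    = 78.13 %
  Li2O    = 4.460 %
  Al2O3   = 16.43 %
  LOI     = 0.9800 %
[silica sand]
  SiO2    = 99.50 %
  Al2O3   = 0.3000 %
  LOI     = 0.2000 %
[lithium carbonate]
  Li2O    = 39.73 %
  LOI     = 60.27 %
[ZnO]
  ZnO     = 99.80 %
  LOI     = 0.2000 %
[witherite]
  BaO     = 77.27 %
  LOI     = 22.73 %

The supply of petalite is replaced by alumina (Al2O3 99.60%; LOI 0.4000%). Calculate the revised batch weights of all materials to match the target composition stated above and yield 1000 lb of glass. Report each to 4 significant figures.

Intermediates appear rounded off to 4 significant figures in the printout. The working math holds full float precision through the solve. Every reported number is rounded only once; all derived quantities, including five oxide percentages, the yield, LOI, glass mass, the totals, are re-derived from the weighed amounts at 1000 lb of glass in full float precision, as set out in problem or answer.
Oxide mass targets, per 1000 lb glass:
  BaO: 25.48% × 1000 = 254.8 lb
  ZnO: 13.33% × 1000 = 133.3 lb
  SiO2: 57.17% × 1000 = 571.7 lb
  Li2O: 2.930% × 1000 = 29.30 lb
  Al2O3: 1.086% × 1000 = 10.86 lb
Verifying the oxide balance with the batch weights as given, versus the basis set out (sums match the target masses within answer rounding):
  BaO: 329.8·0.7727 = 254.8 lb (target 254.8 lb)
  ZnO: 133.6·0.9980 = 133.3 lb (target 133.3 lb)
  SiO2: 574.6·0.9950 = 571.7 lb (target 571.7 lb)
  Li2O: 73.75·0.3973 = 29.30 lb (target 29.30 lb)
  Al2O3: 9.173·0.9960 + 574.6·0.003000 = 10.86 lb (target 10.86 lb)
Glass mass check: the batch minus its LOI: 1000 lb (the targets, summed, come to 1000 lb; against the stated basis, 1000 lb — gaps are rounding artifacts).
Adding the batch up: Σ batch = 1121 lb; ignition loss, Σ(batch × LOI) = 120.9 lb; yield = glass ÷ total batch = 89.22%.

Revised batch per 1000 lb glass:
  alumina: 9.173 lb
  silica sand: 574.6 lb
  lithium carbonate: 73.75 lb
  ZnO: 133.6 lb
  witherite: 329.8 lb
Total batch = 1121 lb; LOI loss = 120.9 lb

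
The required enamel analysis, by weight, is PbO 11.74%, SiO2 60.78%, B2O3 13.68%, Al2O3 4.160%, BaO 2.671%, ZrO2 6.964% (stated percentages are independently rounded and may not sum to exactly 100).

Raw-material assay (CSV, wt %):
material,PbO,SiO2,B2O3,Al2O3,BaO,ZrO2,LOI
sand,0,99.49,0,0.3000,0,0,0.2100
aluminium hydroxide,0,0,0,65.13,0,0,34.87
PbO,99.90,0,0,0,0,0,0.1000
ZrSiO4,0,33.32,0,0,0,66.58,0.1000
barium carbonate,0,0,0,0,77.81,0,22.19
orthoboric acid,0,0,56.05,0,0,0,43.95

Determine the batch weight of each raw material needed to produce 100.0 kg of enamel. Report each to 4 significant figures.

Batch per 100.0 kg enamel:
  sand: 57.59 kg
  aluminium hydroxide: 6.122 kg
  PbO: 11.75 kg
  ZrSiO4: 10.46 kg
  barium carbonate: 3.433 kg
  orthoboric acid: 24.41 kg
Total batch = 113.8 kg; LOI loss = 13.77 kg; yield = 87.90%

The whole derivation carries full float precision in all steps. Working values are printed rounded to four significant figures in the working — each reported result is rounded just once — derived quantities (net glass mass, yield, the six compositions, LOI, the totals) are carried in full precision from the batch weights at 100.0 kg of glass, as given in the problem or answer text.
Oxide mass targets, per 100.0 kg enamel:
  PbO: 11.74% × 100.0 = 11.74 kg
  SiO2: 60.78% × 100.0 = 60.78 kg
  B2O3: 13.68% × 100.0 = 13.68 kg
  Al2O3: 4.160% × 100.0 = 4.160 kg
  BaO: 2.671% × 100.0 = 2.671 kg
  ZrO2: 6.964% × 100.0 = 6.964 kg
Sums-versus-targets review using the reported weights, on the stated basis (sum by sum, the targets are met net of answer rounding effects):
  PbO: 11.75·0.9990 = 11.74 kg (target 11.74 kg)
  SiO2: 57.59·0.9949 + 10.46·0.3332 = 60.78 kg (target 60.78 kg)
  B2O3: 24.41·0.5605 = 13.68 kg (target 13.68 kg)
  Al2O3: 57.59·0.003000 + 6.122·0.6513 = 4.160 kg (target 4.160 kg)
  BaO: 3.433·0.7781 = 2.671 kg (target 2.671 kg)
  ZrO2: 10.46·0.6658 = 6.964 kg (target 6.964 kg)
Glass-mass sanity pass: net batch after ignition = 100.0 kg (per-oxide target masses sum to 99.99 kg; the stated basis being 100.0 kg — a pure rounding effect).
Adding the batch up: Σ batch = 113.8 kg; loss to ignition Σ batch·LOI = 13.77 kg; yield = glass ÷ total batch = 87.90%.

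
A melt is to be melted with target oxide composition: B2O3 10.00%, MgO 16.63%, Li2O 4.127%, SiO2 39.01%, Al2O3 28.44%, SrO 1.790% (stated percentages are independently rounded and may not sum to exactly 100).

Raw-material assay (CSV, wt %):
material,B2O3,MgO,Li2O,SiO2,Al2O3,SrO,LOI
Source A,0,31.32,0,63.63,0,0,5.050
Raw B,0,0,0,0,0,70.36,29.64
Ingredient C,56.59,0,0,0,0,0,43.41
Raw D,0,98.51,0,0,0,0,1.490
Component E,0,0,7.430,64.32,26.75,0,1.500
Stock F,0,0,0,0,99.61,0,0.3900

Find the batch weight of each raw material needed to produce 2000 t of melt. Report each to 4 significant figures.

Mid-chain values are shown rounded to 4 significant figures in the working. The whole derivation runs at full float precision throughout. Every reported number includes exactly one rounding — all derived quantities are computed in full precision (ignition loss, totals, six oxide percentages, the yield, glass mass) using the weight values for 2000 t of glass, exactly as shown in question or answer.
Oxide-by-oxide targets in 2000 t melt:
  B2O3: 10.00% × 2000 = 200.0 t
  MgO: 16.63% × 2000 = 332.6 t
  Li2O: 4.127% × 2000 = 82.54 t
  SiO2: 39.01% × 2000 = 780.2 t
  Al2O3: 28.44% × 2000 = 568.8 t
  SrO: 1.790% × 2000 = 35.80 t
A balance pass over the oxides, on the weights just shown, against the basis in use (oxide sums agree with the targets exact up to rounding of places):
  B2O3: 353.4·0.5659 = 200.0 t (target 200.0 t)
  MgO: 103.2·0.3132 + 304.8·0.9851 = 332.6 t (target 332.6 t)
  Li2O: 1111·0.07430 = 82.55 t (target 82.54 t)
  SiO2: 103.2·0.6363 + 1111·0.6432 = 780.3 t (target 780.2 t)
  Al2O3: 1111·0.2675 + 272.7·0.9961 = 568.8 t (target 568.8 t)
  SrO: 50.88·0.7036 = 35.80 t (target 35.80 t)
Mass balance on the glass: Σ batch − LOI loss = 2000 t (the Σ of target masses is 2000 t; the stated basis being 2000 t — gaps are rounding artifacts).
Batch total: Σ batch = 2196 t; ignition loss, Σ(batch × LOI) = 196.0 t; the yield ratio, glass ÷ batch: 91.08%.

Batch per 2000 t melt:
  Source A: 103.2 t
  Raw B: 50.88 t
  Ingredient C: 353.4 t
  Raw D: 304.8 t
  Component E: 1111 t
  Stock F: 272.7 t
Total batch = 2196 t; LOI loss = 196.0 t; yield = 91.08%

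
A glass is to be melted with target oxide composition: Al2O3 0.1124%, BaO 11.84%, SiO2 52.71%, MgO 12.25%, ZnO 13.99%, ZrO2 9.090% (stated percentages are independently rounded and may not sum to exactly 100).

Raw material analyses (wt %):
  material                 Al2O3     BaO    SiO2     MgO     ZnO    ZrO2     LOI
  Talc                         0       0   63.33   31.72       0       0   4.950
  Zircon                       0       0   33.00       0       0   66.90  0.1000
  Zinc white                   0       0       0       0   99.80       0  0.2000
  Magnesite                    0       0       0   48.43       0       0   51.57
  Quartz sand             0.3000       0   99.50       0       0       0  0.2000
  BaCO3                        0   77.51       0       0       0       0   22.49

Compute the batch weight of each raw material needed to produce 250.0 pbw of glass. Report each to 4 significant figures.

Batch per 250.0 pbw glass:
  Talc: 43.21 pbw
  Zircon: 33.97 pbw
  Zinc white: 35.05 pbw
  Magnesite: 34.93 pbw
  Quartz sand: 93.67 pbw
  BaCO3: 38.19 pbw
Total batch = 279.0 pbw; LOI loss = 29.03 pbw; yield = 89.59%

All internal work runs at exact precision from first step to last. Values along the way appear, rounded to 4 significant digits, when written out. Each reported value is rounded a single time. The derived quantities are recomputed at exact precision (glass mass, totals, the yield, the six compositions, LOI) starting from the weights for 250.0 pbw of glass exactly as shown in the question or the answer.
Oxide-by-oxide targets in 250.0 pbw glass:
  Al2O3: 0.1124% × 250.0 = 0.2810 pbw
  BaO: 11.84% × 250.0 = 29.60 pbw
  SiO2: 52.71% × 250.0 = 131.8 pbw
  MgO: 12.25% × 250.0 = 30.62 pbw
  ZnO: 13.99% × 250.0 = 34.98 pbw
  ZrO2: 9.090% × 250.0 = 22.72 pbw
A balance pass over the oxides, given the weights on record, against the basis in use (sum by sum, the targets are met within answer rounding):
  Al2O3: 93.67·0.003000 = 0.2810 pbw (target 0.2810 pbw)
  BaO: 38.19·0.7751 = 29.60 pbw (target 29.60 pbw)
  SiO2: 43.21·0.6333 + 33.97·0.3300 + 93.67·0.9950 = 131.8 pbw (target 131.8 pbw)
  MgO: 43.21·0.3172 + 34.93·0.4843 = 30.62 pbw (target 30.62 pbw)
  ZnO: 35.05·0.9980 = 34.98 pbw (target 34.98 pbw)
  ZrO2: 33.97·0.6690 = 22.73 pbw (target 22.72 pbw)
Glass-mass bookkeeping: Σ batch − LOI loss = 250.0 pbw (summing oxide targets gives 250.0 pbw; against the stated basis, 250.0 pbw — deltas are rounding alone).
Batch total: Σ batch = 279.0 pbw; LOI removed, Σ of batch·LOI: 29.03 pbw; yield, glass over the total, = 89.59%.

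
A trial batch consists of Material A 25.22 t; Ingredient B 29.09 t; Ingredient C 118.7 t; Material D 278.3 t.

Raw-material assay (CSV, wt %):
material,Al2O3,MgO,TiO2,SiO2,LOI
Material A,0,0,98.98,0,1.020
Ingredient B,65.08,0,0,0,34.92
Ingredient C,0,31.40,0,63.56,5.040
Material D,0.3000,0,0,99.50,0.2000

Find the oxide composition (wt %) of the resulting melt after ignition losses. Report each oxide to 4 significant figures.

Glass mass = 434.4 t (batch 451.3 − LOI 16.95).
Composition: Al2O3 4.551%, MgO 8.581%, TiO2 5.747%, SiO2 81.12%

Intermediates appear, with 4-significant-figure rounding, as written; all internal work keeps exact precision at each step. A single rounding yields every reported number — derived quantities (ignition loss, totals, the yield, glass mass, the four compositions) are recomputed starting from the weights for 434.4 t of glass at full precision, as given in the question or the answer.
Per-oxide mass from batch:
  Al2O3: 29.09·0.6508 + 278.3·0.003000 = 19.77 t
  MgO: 118.7·0.3140 = 37.27 t
  TiO2: 25.22·0.9898 = 24.96 t
  SiO2: 118.7·0.6356 + 278.3·0.9950 = 352.4 t
LOI: 25.22·0.01020 + 29.09·0.3492 + 118.7·0.05040 + 278.3·0.002000 = 16.95 t
The glass mass, total less LOI, = 451.3 − 16.95 = 434.4 t (consistent with Σ oxide mass)
oxide / glass × 100 gives the wt %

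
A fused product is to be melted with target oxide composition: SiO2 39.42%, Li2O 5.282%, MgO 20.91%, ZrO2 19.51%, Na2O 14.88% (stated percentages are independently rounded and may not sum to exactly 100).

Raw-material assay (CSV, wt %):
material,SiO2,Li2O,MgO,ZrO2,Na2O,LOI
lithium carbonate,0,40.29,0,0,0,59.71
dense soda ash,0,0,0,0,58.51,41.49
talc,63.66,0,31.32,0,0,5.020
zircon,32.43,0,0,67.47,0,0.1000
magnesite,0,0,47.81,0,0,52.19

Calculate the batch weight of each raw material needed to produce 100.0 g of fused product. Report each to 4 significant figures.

Batch per 100.0 g fused product:
  lithium carbonate: 13.11 g
  dense soda ash: 25.43 g
  talc: 47.19 g
  zircon: 28.92 g
  magnesite: 12.82 g
Total batch = 127.5 g; LOI loss = 27.47 g; yield = 78.45%

Intermediates are shown rounded off to 4 significant figures between the steps; the whole derivation holds full float precision from first step to last; every reported figure carries a single rounding. All derived quantities are rebuilt using the weight values for 100.0 g of glass in full precision (yield, totals, ignition loss, five oxide percentages, net glass mass), precisely as stated by either problem or answer.
The oxide mass targets at 100.0 g fused product:
  SiO2: 39.42% × 100.0 = 39.42 g
  Li2O: 5.282% × 100.0 = 5.282 g
  MgO: 20.91% × 100.0 = 20.91 g
  ZrO2: 19.51% × 100.0 = 19.51 g
  Na2O: 14.88% × 100.0 = 14.88 g
Verifying the oxide balance working from each reported weight, per the basis as stated (delivered sums recover each target exact up to rounding of places):
  SiO2: 47.19·0.6366 + 28.92·0.3243 = 39.42 g (target 39.42 g)
  Li2O: 13.11·0.4029 = 5.282 g (target 5.282 g)
  MgO: 47.19·0.3132 + 12.82·0.4781 = 20.91 g (target 20.91 g)
  ZrO2: 28.92·0.6747 = 19.51 g (target 19.51 g)
  Na2O: 25.43·0.5851 = 14.88 g (target 14.88 g)
Consistency of the glass mass: whole batch net of LOI = 100.0 g (targets for the oxides total 100.0 g; basis as stated: 100.0 g — rounding explains the deltas).
Whole-batch sum: Σ batch = 127.5 g; LOI loss = Σ batch·LOI = 27.47 g; the yield ratio, glass ÷ batch: 78.45%.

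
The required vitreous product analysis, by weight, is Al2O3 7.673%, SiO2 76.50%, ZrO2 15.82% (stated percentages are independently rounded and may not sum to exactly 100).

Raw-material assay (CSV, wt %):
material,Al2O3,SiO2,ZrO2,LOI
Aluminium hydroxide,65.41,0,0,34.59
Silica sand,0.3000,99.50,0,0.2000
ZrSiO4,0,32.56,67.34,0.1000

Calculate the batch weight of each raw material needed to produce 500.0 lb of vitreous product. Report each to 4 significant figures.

Values along the way appear, rounded to 4 significant figures, between the steps — all arithmetic maintains full precision end to end; a single rounding yields each reported value — derived quantities are rebuilt in exact precision (the three compositions, the totals, the yield, ignition loss, net glass mass) from the batch weights at 500.0 lb of glass, as they appear in either problem or answer.
Per-oxide target masses for 500.0 lb vitreous product:
  Al2O3: 7.673% × 500.0 = 38.36 lb
  SiO2: 76.50% × 500.0 = 382.5 lb
  ZrO2: 15.82% × 500.0 = 79.10 lb
Checking each oxide sum with the batch weights as given, under the basis named above (sums match the target masses modulo rounding of the values):
  Al2O3: 57.07·0.6541 + 346.0·0.003000 = 38.37 lb (target 38.36 lb)
  SiO2: 346.0·0.9950 + 117.5·0.3256 = 382.5 lb (target 382.5 lb)
  ZrO2: 117.5·0.6734 = 79.12 lb (target 79.10 lb)
Auditing the glass mass value: batch Σ − ignition loss = 500.0 lb (summing oxide targets gives 500.0 lb; the stated basis being 500.0 lb — any gap is answer rounding).
Total batch = Σ batch = 520.6 lb; LOI removed, Σ of batch·LOI: 20.55 lb; the yield ratio, glass ÷ batch: 96.05%.

Batch per 500.0 lb vitreous product:
  Aluminium hydroxide: 57.07 lb
  Silica sand: 346.0 lb
  ZrSiO4: 117.5 lb
Total batch = 520.6 lb; LOI loss = 20.55 lb; yield = 96.05%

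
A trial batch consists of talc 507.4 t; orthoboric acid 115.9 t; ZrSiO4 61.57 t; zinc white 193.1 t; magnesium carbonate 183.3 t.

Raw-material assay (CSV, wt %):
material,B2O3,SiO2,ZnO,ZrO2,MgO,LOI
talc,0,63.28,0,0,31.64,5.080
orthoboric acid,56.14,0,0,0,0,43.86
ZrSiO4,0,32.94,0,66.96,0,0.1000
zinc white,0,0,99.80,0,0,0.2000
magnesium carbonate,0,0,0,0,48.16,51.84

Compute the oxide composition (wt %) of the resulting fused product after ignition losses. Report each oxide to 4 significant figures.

Glass mass = 889.2 t (batch 1061 − LOI 172.1).
Composition: B2O3 7.317%, SiO2 38.39%, ZnO 21.67%, ZrO2 4.636%, MgO 27.98%

Each numeric step runs at exact precision in all steps — intermediates are printed, with 4-significant-figure rounding, when written out — every reported value is rounded once only; derived quantities are carried starting from the weights per 889.2 t of glass in exact precision (the totals, net glass mass, the yield, five oxide percentages, LOI), exactly as shown in question or answer.
Per-oxide mass from batch:
  B2O3: 115.9·0.5614 = 65.07 t
  SiO2: 507.4·0.6328 + 61.57·0.3294 = 341.4 t
  ZnO: 193.1·0.9980 = 192.7 t
  ZrO2: 61.57·0.6696 = 41.23 t
  MgO: 507.4·0.3164 + 183.3·0.4816 = 248.8 t
LOI: 507.4·0.05080 + 115.9·0.4386 + 61.57·0.001000 + 193.1·0.002000 + 183.3·0.5184 = 172.1 t
Glass = total batch minus LOI = 1061 − 172.1 = 889.2 t (equal to the oxide-mass sum)
each oxide over glass, ×100, is wt %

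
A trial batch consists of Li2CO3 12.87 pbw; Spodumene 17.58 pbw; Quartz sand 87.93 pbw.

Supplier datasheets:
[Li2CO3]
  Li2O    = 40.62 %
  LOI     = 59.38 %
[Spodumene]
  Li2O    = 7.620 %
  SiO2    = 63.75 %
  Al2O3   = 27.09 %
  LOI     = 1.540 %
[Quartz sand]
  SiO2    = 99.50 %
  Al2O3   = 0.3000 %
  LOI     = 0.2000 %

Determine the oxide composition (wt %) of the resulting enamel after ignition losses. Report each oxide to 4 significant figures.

Glass mass = 110.3 pbw (batch 118.4 − LOI 8.089).
Composition: Li2O 5.955%, SiO2 89.49%, Al2O3 4.557%

Every computation maintains full precision throughout; intermediates are displayed, rounded to four significant digits, as written — every reported number is rounded just once. Derived quantities, including the three compositions, the yield, totals, glass mass, LOI, are carried using the weight values per 110.3 pbw of glass at full float precision as quoted within problem or answer.
Mass of each oxide from the mix:
  Li2O: 12.87·0.4062 + 17.58·0.07620 = 6.567 pbw
  SiO2: 17.58·0.6375 + 87.93·0.9950 = 98.70 pbw
  Al2O3: 17.58·0.2709 + 87.93·0.003000 = 5.026 pbw
LOI: 12.87·0.5938 + 17.58·0.01540 + 87.93·0.002000 = 8.089 pbw
Glass = total batch minus LOI = 118.4 − 8.089 = 110.3 pbw (= the summed oxide contributions)
each wt % is 100 × oxide ÷ glass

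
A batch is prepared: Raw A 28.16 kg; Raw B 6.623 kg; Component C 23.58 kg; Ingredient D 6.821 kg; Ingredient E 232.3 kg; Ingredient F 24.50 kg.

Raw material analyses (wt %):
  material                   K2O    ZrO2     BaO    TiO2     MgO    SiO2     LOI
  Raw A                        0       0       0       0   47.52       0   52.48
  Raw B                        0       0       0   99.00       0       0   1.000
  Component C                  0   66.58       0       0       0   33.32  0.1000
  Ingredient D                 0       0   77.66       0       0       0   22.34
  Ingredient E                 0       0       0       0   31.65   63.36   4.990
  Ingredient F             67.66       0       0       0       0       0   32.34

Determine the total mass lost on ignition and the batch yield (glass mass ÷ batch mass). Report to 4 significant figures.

LOI loss = 35.91 kg; glass = 286.1 kg; yield = 88.85%

The whole derivation keeps full float precision in all steps — mid-chain values appear rounded to four significant figures in the printout — each reported result carries a single rounding. Derived quantities are carried at full float precision (the six compositions, ignition loss, totals, the yield, glass mass) from the weighed amounts on 286.1 kg of glass as quoted within the question or the answer.
Material-by-material LOI:
  Raw A: 28.16 × 0.5248 = 14.78 kg
  Raw B: 6.623 × 0.01000 = 0.06623 kg
  Component C: 23.58 × 0.001000 = 0.02358 kg
  Ingredient D: 6.821 × 0.2234 = 1.524 kg
  Ingredient E: 232.3 × 0.04990 = 11.59 kg
  Ingredient F: 24.50 × 0.3234 = 7.923 kg
Total LOI = 35.91 kg
Glass = batch − LOI = 322.0 − 35.91 = 286.1 kg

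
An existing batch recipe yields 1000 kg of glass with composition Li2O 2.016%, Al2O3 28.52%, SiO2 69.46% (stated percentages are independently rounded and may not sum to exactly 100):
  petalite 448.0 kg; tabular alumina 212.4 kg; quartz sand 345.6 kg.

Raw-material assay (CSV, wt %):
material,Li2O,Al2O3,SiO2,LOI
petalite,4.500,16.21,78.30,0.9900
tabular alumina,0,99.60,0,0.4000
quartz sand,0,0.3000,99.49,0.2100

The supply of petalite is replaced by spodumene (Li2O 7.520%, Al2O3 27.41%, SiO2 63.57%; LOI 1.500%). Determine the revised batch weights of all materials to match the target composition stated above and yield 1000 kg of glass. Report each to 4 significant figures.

Revised batch per 1000 kg glass:
  spodumene: 268.1 kg
  tabular alumina: 211.0 kg
  quartz sand: 526.9 kg
Total batch = 1006 kg; LOI loss = 5.972 kg

The intermediate values appear with 4-significant-figure rounding at each printed step. The working math holds full precision throughout — each reported number takes just one rounding; all derived quantities (net glass mass, ignition loss, the totals, the yield, three oxide percentages) are rebuilt from the weighed amounts per 1000 kg of glass in full float precision, as they appear in the problem or answer text.
Target oxide masses per 1000 kg glass:
  Li2O: 2.016% × 1000 = 20.16 kg
  Al2O3: 28.52% × 1000 = 285.2 kg
  SiO2: 69.46% × 1000 = 694.6 kg
Verifying the oxide balance with the batch weights as given, per the basis as stated (each sum matches its target mass inside rounding margins):
  Li2O: 268.1·0.07520 = 20.16 kg (target 20.16 kg)
  Al2O3: 268.1·0.2741 + 211.0·0.9960 + 526.9·0.003000 = 285.2 kg (target 285.2 kg)
  SiO2: 268.1·0.6357 + 526.9·0.9949 = 694.6 kg (target 694.6 kg)
Glass-mass closure: whole batch net of LOI = 1000 kg (oxide target masses add up to 1000 kg; basis as stated: 1000 kg — any gap is answer rounding).
Batch total: Σ batch = 1006 kg; the LOI term Σ batch·LOI equals 5.972 kg; yield, glass over the total, = 99.41%.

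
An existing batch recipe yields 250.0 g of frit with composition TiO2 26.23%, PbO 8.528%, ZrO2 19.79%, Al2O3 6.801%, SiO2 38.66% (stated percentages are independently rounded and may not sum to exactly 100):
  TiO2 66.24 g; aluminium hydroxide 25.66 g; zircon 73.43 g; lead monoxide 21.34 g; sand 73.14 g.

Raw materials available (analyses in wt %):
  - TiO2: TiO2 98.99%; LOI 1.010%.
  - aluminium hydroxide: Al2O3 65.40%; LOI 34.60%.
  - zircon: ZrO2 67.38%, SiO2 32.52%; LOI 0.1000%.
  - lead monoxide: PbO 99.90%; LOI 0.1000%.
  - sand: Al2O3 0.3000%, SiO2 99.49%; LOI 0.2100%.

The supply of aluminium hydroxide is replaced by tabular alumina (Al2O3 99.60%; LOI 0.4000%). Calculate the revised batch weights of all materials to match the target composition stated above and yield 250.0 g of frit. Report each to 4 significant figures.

Revised batch per 250.0 g frit:
  TiO2: 66.24 g
  tabular alumina: 16.85 g
  zircon: 73.43 g
  lead monoxide: 21.34 g
  sand: 73.14 g
Total batch = 251.0 g; LOI loss = 0.9848 g

The intermediate values appear with 4-significant-figure rounding alongside each step. Exact precision is maintained through every step. A single rounding completes every reported result; derived quantities are computed from the batch weights at 250.0 g of glass at exact precision (five oxide percentages, the yield, glass mass, LOI, totals) as given in the question or the answer.
Oxide-by-oxide targets in 250.0 g frit:
  TiO2: 26.23% × 250.0 = 65.58 g
  PbO: 8.528% × 250.0 = 21.32 g
  ZrO2: 19.79% × 250.0 = 49.48 g
  Al2O3: 6.801% × 250.0 = 17.00 g
  SiO2: 38.66% × 250.0 = 96.65 g
Per-oxide balance check on the weights just shown, per the basis as stated (every target is met by its sum once rounding is allowed for):
  TiO2: 66.24·0.9899 = 65.57 g (target 65.58 g)
  PbO: 21.34·0.9990 = 21.32 g (target 21.32 g)
  ZrO2: 73.43·0.6738 = 49.48 g (target 49.48 g)
  Al2O3: 16.85·0.9960 + 73.14·0.003000 = 17.00 g (target 17.00 g)
  SiO2: 73.43·0.3252 + 73.14·0.9949 = 96.65 g (target 96.65 g)
Auditing the glass mass value: total batch − LOI = 250.0 g (targets for the oxides total 250.0 g; the stated basis being 250.0 g — rounding explains the deltas).
Batch grand total — Σ batch = 251.0 g; ignition loss, Σ(batch × LOI) = 0.9848 g; glass ÷ batch gives a yield of 99.61%.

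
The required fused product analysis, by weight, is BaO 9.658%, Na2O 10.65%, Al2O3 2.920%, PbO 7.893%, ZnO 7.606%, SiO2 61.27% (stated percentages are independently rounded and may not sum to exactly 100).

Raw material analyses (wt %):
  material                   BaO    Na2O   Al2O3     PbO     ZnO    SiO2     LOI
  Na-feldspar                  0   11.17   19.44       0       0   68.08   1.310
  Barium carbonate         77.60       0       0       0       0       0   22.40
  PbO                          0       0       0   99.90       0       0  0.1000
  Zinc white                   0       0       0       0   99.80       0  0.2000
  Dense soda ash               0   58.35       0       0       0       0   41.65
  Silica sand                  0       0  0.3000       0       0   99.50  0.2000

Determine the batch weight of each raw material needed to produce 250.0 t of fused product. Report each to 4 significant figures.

Batch per 250.0 t fused product:
  Na-feldspar: 35.55 t
  Barium carbonate: 31.11 t
  PbO: 19.75 t
  Zinc white: 19.05 t
  Dense soda ash: 38.82 t
  Silica sand: 129.6 t
Total batch = 273.9 t; LOI loss = 23.92 t; yield = 91.27%

Mid-chain values are displayed, with 4-significant-figure rounding, in the working. The whole derivation runs at exact precision in every operation — exactly one rounding goes into every reported number. Derived quantities are computed from the batch weights for 250.0 t of glass at exact precision (the yield, the six compositions, totals, ignition loss, net glass mass) as set out in the question or the answer.
Oxide-by-oxide targets in 250.0 t fused product:
  BaO: 9.658% × 250.0 = 24.14 t
  Na2O: 10.65% × 250.0 = 26.62 t
  Al2O3: 2.920% × 250.0 = 7.300 t
  PbO: 7.893% × 250.0 = 19.73 t
  ZnO: 7.606% × 250.0 = 19.02 t
  SiO2: 61.27% × 250.0 = 153.2 t
Sums-versus-targets review applying the batch weights above, versus the basis set out (oxide sums agree with the targets net of answer rounding effects):
  BaO: 31.11·0.7760 = 24.14 t (target 24.14 t)
  Na2O: 35.55·0.1117 + 38.82·0.5835 = 26.62 t (target 26.62 t)
  Al2O3: 35.55·0.1944 + 129.6·0.003000 = 7.300 t (target 7.300 t)
  PbO: 19.75·0.9990 = 19.73 t (target 19.73 t)
  ZnO: 19.05·0.9980 = 19.01 t (target 19.02 t)
  SiO2: 35.55·0.6808 + 129.6·0.9950 = 153.2 t (target 153.2 t)
Glass mass check: the batch minus its LOI: 250.0 t (the Σ of target masses is 250.0 t; versus the stated basis of 250.0 t — any gap is answer rounding).
Whole-batch sum: Σ batch = 273.9 t; Σ batch·LOI gives LOI loss = 23.92 t; yield, glass over the total, = 91.27%.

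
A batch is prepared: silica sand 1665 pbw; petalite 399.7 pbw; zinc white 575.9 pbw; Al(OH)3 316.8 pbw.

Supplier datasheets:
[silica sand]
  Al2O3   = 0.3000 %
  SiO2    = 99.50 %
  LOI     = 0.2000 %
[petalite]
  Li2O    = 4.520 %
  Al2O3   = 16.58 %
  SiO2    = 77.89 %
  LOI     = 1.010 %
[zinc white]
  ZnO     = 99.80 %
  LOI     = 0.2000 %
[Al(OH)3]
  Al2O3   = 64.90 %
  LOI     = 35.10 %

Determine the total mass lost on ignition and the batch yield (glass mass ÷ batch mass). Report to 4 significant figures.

The intermediate values appear, rounded to four significant figures, at each printed step; all internal work carries exact precision all the way through — each reported figure is rounded only once. All derived quantities (LOI, net glass mass, totals, four oxide percentages, yield) are re-derived using the weight values per 2838 pbw of glass in full float precision as set out in question or answer.
Loss on ignition, line by line:
  silica sand: 1665 × 0.002000 = 3.330 pbw
  petalite: 399.7 × 0.01010 = 4.037 pbw
  zinc white: 575.9 × 0.002000 = 1.152 pbw
  Al(OH)3: 316.8 × 0.3510 = 111.2 pbw
Total LOI = 119.7 pbw
Glass = batch − LOI = 2957 − 119.7 = 2838 pbw

LOI loss = 119.7 pbw; glass = 2838 pbw; yield = 95.95%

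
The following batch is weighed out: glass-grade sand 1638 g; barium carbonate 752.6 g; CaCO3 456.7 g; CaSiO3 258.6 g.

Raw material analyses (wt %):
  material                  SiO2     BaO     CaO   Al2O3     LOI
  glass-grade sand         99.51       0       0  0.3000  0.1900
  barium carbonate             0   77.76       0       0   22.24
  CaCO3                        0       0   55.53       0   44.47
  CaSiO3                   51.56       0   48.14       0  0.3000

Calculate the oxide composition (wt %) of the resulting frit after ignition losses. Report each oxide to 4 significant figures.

Glass mass = 2732 g (batch 3106 − LOI 374.4).
Composition: SiO2 64.55%, BaO 21.42%, CaO 13.84%, Al2O3 0.1799%

All arithmetic carries full float precision from first step to last — working values are printed, rounded to four significant figures, when written out. Every reported figure takes exactly one rounding — all derived quantities (the yield, ignition loss, four oxide percentages, glass mass, totals) are recomputed from the weighed amounts per 2732 g of glass in full precision, as quoted within question or answer.
Oxide masses out of the charge:
  SiO2: 1638·0.9951 + 258.6·0.5156 = 1763 g
  BaO: 752.6·0.7776 = 585.2 g
  CaO: 456.7·0.5553 + 258.6·0.4814 = 378.1 g
  Al2O3: 1638·0.003000 = 4.914 g
LOI: 1638·0.001900 + 752.6·0.2224 + 456.7·0.4447 + 258.6·0.003000 = 374.4 g
Resulting glass, batch − LOI: 3106 − 374.4 = 2732 g (equal to the oxide-mass sum)
percent by weight: oxide/glass ×100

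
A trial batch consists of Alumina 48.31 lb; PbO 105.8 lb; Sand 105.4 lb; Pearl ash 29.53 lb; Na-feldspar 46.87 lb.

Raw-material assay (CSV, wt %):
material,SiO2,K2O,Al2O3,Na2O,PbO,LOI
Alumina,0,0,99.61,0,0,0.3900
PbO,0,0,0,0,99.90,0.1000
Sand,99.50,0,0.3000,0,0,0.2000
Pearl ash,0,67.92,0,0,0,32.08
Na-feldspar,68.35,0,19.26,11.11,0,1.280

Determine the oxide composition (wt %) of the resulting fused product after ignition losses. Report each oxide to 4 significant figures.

Mid-chain values are displayed with 4-significant-figure rounding across the worked steps — every computation keeps exact precision through the solve — a single rounding produces each reported number. All derived quantities (net glass mass, the yield, the five compositions, LOI, totals) are carried using the weight values at 325.3 lb of glass at full float precision, exactly as shown in the problem or answer text.
What the batch supplies per oxide:
  SiO2: 105.4·0.9950 + 46.87·0.6835 = 136.9 lb
  K2O: 29.53·0.6792 = 20.06 lb
  Al2O3: 48.31·0.9961 + 105.4·0.003000 + 46.87·0.1926 = 57.46 lb
  Na2O: 46.87·0.1111 = 5.207 lb
  PbO: 105.8·0.9990 = 105.7 lb
LOI: 48.31·0.003900 + 105.8·0.001000 + 105.4·0.002000 + 29.53·0.3208 + 46.87·0.01280 = 10.58 lb
batch − LOI leaves glass = 335.9 − 10.58 = 325.3 lb (equal to the oxide-mass sum)
wt %: oxide over glass, times 100

Glass mass = 325.3 lb (batch 335.9 − LOI 10.58).
Composition: SiO2 42.08%, K2O 6.165%, Al2O3 17.66%, Na2O 1.601%, PbO 32.49%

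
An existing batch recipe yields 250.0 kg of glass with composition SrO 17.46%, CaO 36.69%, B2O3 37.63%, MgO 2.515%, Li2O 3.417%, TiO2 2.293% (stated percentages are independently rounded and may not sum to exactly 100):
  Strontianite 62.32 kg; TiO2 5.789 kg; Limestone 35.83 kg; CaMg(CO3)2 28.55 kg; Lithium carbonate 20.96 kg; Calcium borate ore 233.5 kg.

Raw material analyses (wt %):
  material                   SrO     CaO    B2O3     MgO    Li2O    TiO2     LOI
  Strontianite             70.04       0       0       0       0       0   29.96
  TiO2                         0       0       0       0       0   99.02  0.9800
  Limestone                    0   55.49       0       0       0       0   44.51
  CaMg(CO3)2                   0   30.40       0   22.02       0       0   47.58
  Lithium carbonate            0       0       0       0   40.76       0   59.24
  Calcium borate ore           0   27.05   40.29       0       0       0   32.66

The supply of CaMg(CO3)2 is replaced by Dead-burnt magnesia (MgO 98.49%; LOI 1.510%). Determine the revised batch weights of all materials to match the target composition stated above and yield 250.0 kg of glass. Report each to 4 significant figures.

Revised batch per 250.0 kg glass:
  Strontianite: 62.32 kg
  TiO2: 5.789 kg
  Limestone: 51.48 kg
  Dead-burnt magnesia: 6.384 kg
  Lithium carbonate: 20.96 kg
  Calcium borate ore: 233.5 kg
Total batch = 380.4 kg; LOI loss = 130.4 kg

Intermediates are displayed rounded off to 4 significant figures as written. The whole derivation keeps full float precision from start to finish. Every reported figure is rounded a single time; the derived quantities (ignition loss, net glass mass, six oxide percentages, totals, the yield) are recomputed at exact precision from the weighed amounts on 250.0 kg of glass, exactly as shown in either problem or answer.
Per-oxide target masses for 250.0 kg glass:
  SrO: 17.46% × 250.0 = 43.65 kg
  CaO: 36.69% × 250.0 = 91.72 kg
  B2O3: 37.63% × 250.0 = 94.08 kg
  MgO: 2.515% × 250.0 = 6.288 kg
  Li2O: 3.417% × 250.0 = 8.542 kg
  TiO2: 2.293% × 250.0 = 5.732 kg
Per-oxide balance check applying the batch weights above, against the basis in use (sums match the target masses once rounding is allowed for):
  SrO: 62.32·0.7004 = 43.65 kg (target 43.65 kg)
  CaO: 51.48·0.5549 + 233.5·0.2705 = 91.73 kg (target 91.72 kg)
  B2O3: 233.5·0.4029 = 94.08 kg (target 94.08 kg)
  MgO: 6.384·0.9849 = 6.288 kg (target 6.288 kg)
  Li2O: 20.96·0.4076 = 8.543 kg (target 8.542 kg)
  TiO2: 5.789·0.9902 = 5.732 kg (target 5.732 kg)
Auditing the glass mass value: the batch minus its LOI: 250.0 kg (the targets, summed, come to 250.0 kg; stated basis 250.0 kg — differing by rounding only).
Summing the batch: Σ batch = 380.4 kg; loss to ignition Σ batch·LOI = 130.4 kg; yield = glass ÷ total batch = 65.72%.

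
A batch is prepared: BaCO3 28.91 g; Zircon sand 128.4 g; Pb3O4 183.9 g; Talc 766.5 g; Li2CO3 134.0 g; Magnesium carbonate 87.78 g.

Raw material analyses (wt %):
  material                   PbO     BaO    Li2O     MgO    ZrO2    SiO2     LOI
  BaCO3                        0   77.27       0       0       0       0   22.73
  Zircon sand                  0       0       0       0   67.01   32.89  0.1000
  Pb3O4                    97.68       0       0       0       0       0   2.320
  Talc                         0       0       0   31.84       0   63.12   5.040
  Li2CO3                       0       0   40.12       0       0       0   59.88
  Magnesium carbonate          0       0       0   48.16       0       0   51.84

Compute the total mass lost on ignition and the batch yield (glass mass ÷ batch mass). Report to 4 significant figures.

LOI loss = 175.3 g; glass = 1154 g; yield = 86.81%

The whole derivation keeps full precision through every step; intermediates are printed (rounded to four significant digits) on the page — every reported value takes exactly one rounding — derived quantities are carried from the weighed amounts on 1154 g of glass at exact precision (yield, the totals, net glass mass, the six compositions, LOI), as written in either problem or answer.
Each material's LOI contribution:
  BaCO3: 28.91 × 0.2273 = 6.571 g
  Zircon sand: 128.4 × 0.001000 = 0.1284 g
  Pb3O4: 183.9 × 0.02320 = 4.266 g
  Talc: 766.5 × 0.05040 = 38.63 g
  Li2CO3: 134.0 × 0.5988 = 80.24 g
  Magnesium carbonate: 87.78 × 0.5184 = 45.51 g
Total LOI = 175.3 g
Glass = batch − LOI = 1329 − 175.3 = 1154 g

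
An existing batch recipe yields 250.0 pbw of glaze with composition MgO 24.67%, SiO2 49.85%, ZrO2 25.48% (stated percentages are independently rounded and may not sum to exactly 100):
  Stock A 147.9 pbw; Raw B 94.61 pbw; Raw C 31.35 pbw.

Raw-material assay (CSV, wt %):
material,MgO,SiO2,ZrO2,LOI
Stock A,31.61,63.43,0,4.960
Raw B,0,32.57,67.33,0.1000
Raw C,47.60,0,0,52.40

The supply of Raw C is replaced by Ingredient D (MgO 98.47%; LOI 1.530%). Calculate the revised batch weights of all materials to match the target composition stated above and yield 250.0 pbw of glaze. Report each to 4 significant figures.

Values along the way are printed, rounded to four significant figures, at each printed step. All internal work carries full precision through the solve — a single rounding yields every reported result — the derived quantities, which include LOI, glass mass, the three compositions, the totals, yield, are carried at exact precision, exactly as shown in problem or answer, from the batch weights for 250.0 pbw of glass.
Per-oxide target masses for 250.0 pbw glaze:
  MgO: 24.67% × 250.0 = 61.68 pbw
  SiO2: 49.85% × 250.0 = 124.6 pbw
  ZrO2: 25.48% × 250.0 = 63.70 pbw
Per-oxide balance check from the weights as reported, relative to the basis at hand (sum by sum, the targets are met once rounding is allowed for):
  MgO: 147.9·0.3161 + 15.16·0.9847 = 61.68 pbw (target 61.68 pbw)
  SiO2: 147.9·0.6343 + 94.61·0.3257 = 124.6 pbw (target 124.6 pbw)
  ZrO2: 94.61·0.6733 = 63.70 pbw (target 63.70 pbw)
Glass-mass sanity pass: total charge less LOI = 250.0 pbw (summing oxide targets gives 250.0 pbw; stated basis 250.0 pbw — differing by rounding only).
Batch grand total — Σ batch = 257.7 pbw; ignition loss, Σ(batch × LOI) = 7.662 pbw; yield = glass ÷ total batch = 97.03%.

Revised batch per 250.0 pbw glaze:
  Stock A: 147.9 pbw
  Raw B: 94.61 pbw
  Ingredient D: 15.16 pbw
Total batch = 257.7 pbw; LOI loss = 7.662 pbw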